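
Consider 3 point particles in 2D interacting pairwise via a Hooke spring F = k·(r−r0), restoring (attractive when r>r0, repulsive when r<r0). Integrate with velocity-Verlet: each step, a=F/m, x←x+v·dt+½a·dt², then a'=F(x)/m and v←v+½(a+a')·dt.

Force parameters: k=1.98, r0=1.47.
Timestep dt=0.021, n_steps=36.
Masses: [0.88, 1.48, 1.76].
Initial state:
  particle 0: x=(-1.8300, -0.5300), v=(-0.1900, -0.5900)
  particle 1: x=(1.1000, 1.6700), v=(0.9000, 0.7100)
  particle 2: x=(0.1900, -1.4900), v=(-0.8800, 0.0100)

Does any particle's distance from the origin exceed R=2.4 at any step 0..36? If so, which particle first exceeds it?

no

step 0: x0=(-1.8300, -0.5300) x1=(1.1000, 1.6700) x2=(0.1900, -1.4900)
step 1: x0=(-1.8328, -0.5419) x1=(1.1182, 1.6840) x2=(0.1715, -1.4893)
step 2: x0=(-1.8331, -0.5528) x1=(1.1351, 1.6962) x2=(0.1529, -1.4875)
step 3: x0=(-1.8310, -0.5626) x1=(1.1506, 1.7065) x2=(0.1342, -1.4847)
step 4: x0=(-1.8265, -0.5714) x1=(1.1647, 1.7150) x2=(0.1155, -1.4809)
step 5: x0=(-1.8196, -0.5791) x1=(1.1773, 1.7215) x2=(0.0968, -1.4760)
step 6: x0=(-1.8102, -0.5856) x1=(1.1886, 1.7262) x2=(0.0782, -1.4701)
step 7: x0=(-1.7985, -0.5910) x1=(1.1983, 1.7290) x2=(0.0595, -1.4632)
step 8: x0=(-1.7845, -0.5953) x1=(1.2066, 1.7298) x2=(0.0409, -1.4553)
step 9: x0=(-1.7681, -0.5983) x1=(1.2135, 1.7288) x2=(0.0224, -1.4463)
step 10: x0=(-1.7495, -0.6002) x1=(1.2188, 1.7259) x2=(0.0040, -1.4364)
step 11: x0=(-1.7287, -0.6008) x1=(1.2227, 1.7210) x2=(-0.0143, -1.4254)
step 12: x0=(-1.7057, -0.6003) x1=(1.2251, 1.7143) x2=(-0.0324, -1.4135)
step 13: x0=(-1.6805, -0.5985) x1=(1.2261, 1.7057) x2=(-0.0503, -1.4006)
step 14: x0=(-1.6534, -0.5955) x1=(1.2256, 1.6953) x2=(-0.0681, -1.3868)
step 15: x0=(-1.6242, -0.5912) x1=(1.2236, 1.6830) x2=(-0.0856, -1.3720)
step 16: x0=(-1.5931, -0.5858) x1=(1.2202, 1.6690) x2=(-0.1028, -1.3564)
step 17: x0=(-1.5602, -0.5791) x1=(1.2154, 1.6531) x2=(-0.1198, -1.3399)
step 18: x0=(-1.5256, -0.5711) x1=(1.2092, 1.6355) x2=(-0.1365, -1.3225)
step 19: x0=(-1.4892, -0.5620) x1=(1.2017, 1.6162) x2=(-0.1529, -1.3043)
step 20: x0=(-1.4513, -0.5516) x1=(1.1927, 1.5952) x2=(-0.1690, -1.2853)
step 21: x0=(-1.4119, -0.5400) x1=(1.1825, 1.5726) x2=(-0.1846, -1.2655)
step 22: x0=(-1.3711, -0.5273) x1=(1.1710, 1.5484) x2=(-0.1999, -1.2450)
step 23: x0=(-1.3289, -0.5133) x1=(1.1582, 1.5227) x2=(-0.2148, -1.2237)
step 24: x0=(-1.2856, -0.4982) x1=(1.1442, 1.4954) x2=(-0.2293, -1.2018)
step 25: x0=(-1.2411, -0.4819) x1=(1.1290, 1.4667) x2=(-0.2434, -1.1793)
step 26: x0=(-1.1956, -0.4644) x1=(1.1127, 1.4366) x2=(-0.2570, -1.1562)
step 27: x0=(-1.1492, -0.4458) x1=(1.0952, 1.4052) x2=(-0.2701, -1.1325)
step 28: x0=(-1.1020, -0.4261) x1=(1.0768, 1.3725) x2=(-0.2828, -1.1083)
step 29: x0=(-1.0540, -0.4053) x1=(1.0573, 1.3386) x2=(-0.2950, -1.0836)
step 30: x0=(-1.0054, -0.3834) x1=(1.0369, 1.3035) x2=(-0.3067, -1.0586)
step 31: x0=(-0.9563, -0.3604) x1=(1.0155, 1.2674) x2=(-0.3179, -1.0331)
step 32: x0=(-0.9066, -0.3363) x1=(0.9934, 1.2303) x2=(-0.3286, -1.0074)
step 33: x0=(-0.8567, -0.3111) x1=(0.9704, 1.1922) x2=(-0.3389, -0.9814)
step 34: x0=(-0.8064, -0.2849) x1=(0.9467, 1.1532) x2=(-0.3487, -0.9551)
step 35: x0=(-0.7558, -0.2577) x1=(0.9224, 1.1134) x2=(-0.3581, -0.9288)
step 36: x0=(-0.7051, -0.2294) x1=(0.8974, 1.0729) x2=(-0.3670, -0.9023)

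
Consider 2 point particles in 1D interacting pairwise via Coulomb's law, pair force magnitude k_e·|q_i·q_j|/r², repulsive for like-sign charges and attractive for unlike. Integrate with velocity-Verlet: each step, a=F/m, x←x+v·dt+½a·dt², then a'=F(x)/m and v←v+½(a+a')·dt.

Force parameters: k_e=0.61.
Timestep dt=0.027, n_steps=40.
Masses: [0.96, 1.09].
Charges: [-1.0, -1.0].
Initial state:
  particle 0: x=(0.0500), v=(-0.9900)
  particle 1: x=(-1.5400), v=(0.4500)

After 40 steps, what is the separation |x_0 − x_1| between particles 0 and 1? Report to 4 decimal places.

0.6782

step 0: x0=(0.0500) x1=(-1.5400)
step 1: x0=(0.0234) x1=(-1.5279)
step 2: x0=(-0.0031) x1=(-1.5160)
step 3: x0=(-0.0293) x1=(-1.5043)
step 4: x0=(-0.0554) x1=(-1.4928)
step 5: x0=(-0.0812) x1=(-1.4814)
step 6: x0=(-0.1067) x1=(-1.4703)
step 7: x0=(-0.1321) x1=(-1.4594)
step 8: x0=(-0.1571) x1=(-1.4487)
step 9: x0=(-0.1819) x1=(-1.4383)
step 10: x0=(-0.2064) x1=(-1.4281)
step 11: x0=(-0.2306) x1=(-1.4182)
step 12: x0=(-0.2544) x1=(-1.4086)
step 13: x0=(-0.2779) x1=(-1.3993)
step 14: x0=(-0.3010) x1=(-1.3903)
step 15: x0=(-0.3238) x1=(-1.3817)
step 16: x0=(-0.3461) x1=(-1.3734)
step 17: x0=(-0.3680) x1=(-1.3655)
step 18: x0=(-0.3894) x1=(-1.3580)
step 19: x0=(-0.4104) x1=(-1.3510)
step 20: x0=(-0.4308) x1=(-1.3444)
step 21: x0=(-0.4506) x1=(-1.3383)
step 22: x0=(-0.4699) x1=(-1.3328)
step 23: x0=(-0.4885) x1=(-1.3277)
step 24: x0=(-0.5065) x1=(-1.3233)
step 25: x0=(-0.5238) x1=(-1.3194)
step 26: x0=(-0.5403) x1=(-1.3163)
step 27: x0=(-0.5561) x1=(-1.3137)
step 28: x0=(-0.5711) x1=(-1.3119)
step 29: x0=(-0.5853) x1=(-1.3109)
step 30: x0=(-0.5985) x1=(-1.3106)
step 31: x0=(-0.6109) x1=(-1.3111)
step 32: x0=(-0.6223) x1=(-1.3125)
step 33: x0=(-0.6327) x1=(-1.3147)
step 34: x0=(-0.6421) x1=(-1.3178)
step 35: x0=(-0.6505) x1=(-1.3217)
step 36: x0=(-0.6579) x1=(-1.3266)
step 37: x0=(-0.6643) x1=(-1.3324)
step 38: x0=(-0.6696) x1=(-1.3391)
step 39: x0=(-0.6739) x1=(-1.3468)
step 40: x0=(-0.6771) x1=(-1.3553)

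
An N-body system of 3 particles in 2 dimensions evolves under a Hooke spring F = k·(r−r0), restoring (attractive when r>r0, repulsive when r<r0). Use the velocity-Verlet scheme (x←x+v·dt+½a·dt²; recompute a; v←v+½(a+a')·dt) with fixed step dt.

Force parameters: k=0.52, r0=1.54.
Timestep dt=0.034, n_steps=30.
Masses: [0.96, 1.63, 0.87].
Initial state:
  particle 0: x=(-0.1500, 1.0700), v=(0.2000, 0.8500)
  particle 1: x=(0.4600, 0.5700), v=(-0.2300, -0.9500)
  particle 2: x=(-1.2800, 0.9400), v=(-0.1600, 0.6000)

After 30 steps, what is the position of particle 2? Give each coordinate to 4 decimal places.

step 0: x0=(-0.1500, 1.0700) x1=(0.4600, 0.5700) x2=(-1.2800, 0.9400)
step 1: x0=(-0.1433, 1.0991) x1=(0.4522, 0.5376) x2=(-1.2855, 0.9604)
step 2: x0=(-0.1366, 1.1285) x1=(0.4446, 0.5051) x2=(-1.2911, 0.9807)
step 3: x0=(-0.1300, 1.1582) x1=(0.4370, 0.4724) x2=(-1.2968, 1.0009)
step 4: x0=(-0.1234, 1.1883) x1=(0.4295, 0.4395) x2=(-1.3025, 1.0210)
step 5: x0=(-0.1169, 1.2187) x1=(0.4220, 0.4065) x2=(-1.3083, 1.0410)
step 6: x0=(-0.1103, 1.2495) x1=(0.4146, 0.3734) x2=(-1.3142, 1.0609)
step 7: x0=(-0.1037, 1.2806) x1=(0.4071, 0.3401) x2=(-1.3200, 1.0808)
step 8: x0=(-0.0971, 1.3119) x1=(0.3996, 0.3068) x2=(-1.3259, 1.1004)
step 9: x0=(-0.0904, 1.3435) x1=(0.3920, 0.2733) x2=(-1.3317, 1.1200)
step 10: x0=(-0.0836, 1.3754) x1=(0.3844, 0.2398) x2=(-1.3374, 1.1394)
step 11: x0=(-0.0767, 1.4075) x1=(0.3766, 0.2063) x2=(-1.3431, 1.1586)
step 12: x0=(-0.0697, 1.4397) x1=(0.3688, 0.1727) x2=(-1.3488, 1.1776)
step 13: x0=(-0.0627, 1.4721) x1=(0.3609, 0.1392) x2=(-1.3543, 1.1965)
step 14: x0=(-0.0555, 1.5046) x1=(0.3528, 0.1057) x2=(-1.3596, 1.2152)
step 15: x0=(-0.0482, 1.5372) x1=(0.3445, 0.0723) x2=(-1.3649, 1.2336)
step 16: x0=(-0.0408, 1.5698) x1=(0.3362, 0.0389) x2=(-1.3699, 1.2518)
step 17: x0=(-0.0333, 1.6025) x1=(0.3276, 0.0057) x2=(-1.3748, 1.2698)
step 18: x0=(-0.0256, 1.6351) x1=(0.3189, -0.0273) x2=(-1.3794, 1.2875)
step 19: x0=(-0.0179, 1.6676) x1=(0.3099, -0.0601) x2=(-1.3838, 1.3049)
step 20: x0=(-0.0101, 1.7000) x1=(0.3008, -0.0928) x2=(-1.3879, 1.3220)
step 21: x0=(-0.0021, 1.7323) x1=(0.2915, -0.1251) x2=(-1.3918, 1.3388)
step 22: x0=(0.0059, 1.7643) x1=(0.2820, -0.1572) x2=(-1.3954, 1.3553)
step 23: x0=(0.0140, 1.7962) x1=(0.2722, -0.1889) x2=(-1.3986, 1.3714)
step 24: x0=(0.0222, 1.8277) x1=(0.2622, -0.2203) x2=(-1.4015, 1.3871)
step 25: x0=(0.0304, 1.8589) x1=(0.2520, -0.2513) x2=(-1.4041, 1.4025)
step 26: x0=(0.0387, 1.8898) x1=(0.2416, -0.2819) x2=(-1.4063, 1.4175)
step 27: x0=(0.0471, 1.9203) x1=(0.2309, -0.3120) x2=(-1.4081, 1.4320)
step 28: x0=(0.0555, 1.9504) x1=(0.2200, -0.3416) x2=(-1.4095, 1.4462)
step 29: x0=(0.0639, 1.9799) x1=(0.2088, -0.3707) x2=(-1.4105, 1.4598)
step 30: x0=(0.0723, 2.0090) x1=(0.1975, -0.3993) x2=(-1.4111, 1.4731)

(-1.4111, 1.4731)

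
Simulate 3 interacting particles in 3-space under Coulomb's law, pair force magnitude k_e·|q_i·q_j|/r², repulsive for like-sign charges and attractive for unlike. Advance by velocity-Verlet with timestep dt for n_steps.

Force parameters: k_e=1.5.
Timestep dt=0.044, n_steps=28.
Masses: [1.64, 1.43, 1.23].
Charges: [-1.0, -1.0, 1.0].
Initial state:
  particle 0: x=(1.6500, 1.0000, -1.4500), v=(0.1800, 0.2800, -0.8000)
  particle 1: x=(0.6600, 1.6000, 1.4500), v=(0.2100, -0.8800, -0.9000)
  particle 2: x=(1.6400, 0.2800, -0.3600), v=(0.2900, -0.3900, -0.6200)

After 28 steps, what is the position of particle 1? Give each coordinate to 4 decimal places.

step 0: x0=(1.6500, 1.0000, -1.4500) x1=(0.6600, 1.6000, 1.4500) x2=(1.6400, 0.2800, -0.3600)
step 1: x0=(1.6579, 1.0120, -1.4849) x1=(0.6693, 1.5612, 1.4104) x2=(1.6527, 0.2633, -0.3877)
step 2: x0=(1.6659, 1.0234, -1.5190) x1=(0.6786, 1.5223, 1.3707) x2=(1.6652, 0.2476, -0.4162)
step 3: x0=(1.6740, 1.0343, -1.5526) x1=(0.6880, 1.4832, 1.3309) x2=(1.6776, 0.2329, -0.4455)
step 4: x0=(1.6821, 1.0445, -1.5856) x1=(0.6976, 1.4439, 1.2911) x2=(1.6898, 0.2191, -0.4755)
step 5: x0=(1.6903, 1.0542, -1.6180) x1=(0.7071, 1.4045, 1.2512) x2=(1.7018, 0.2063, -0.5062)
step 6: x0=(1.6986, 1.0633, -1.6499) x1=(0.7168, 1.3650, 1.2113) x2=(1.7136, 0.1944, -0.5375)
step 7: x0=(1.7069, 1.0718, -1.6812) x1=(0.7266, 1.3252, 1.1712) x2=(1.7252, 0.1835, -0.5694)
step 8: x0=(1.7153, 1.0798, -1.7121) x1=(0.7364, 1.2853, 1.1311) x2=(1.7366, 0.1735, -0.6019)
step 9: x0=(1.7238, 1.0872, -1.7424) x1=(0.7464, 1.2452, 1.0909) x2=(1.7478, 0.1644, -0.6349)
step 10: x0=(1.7323, 1.0940, -1.7723) x1=(0.7564, 1.2050, 1.0507) x2=(1.7588, 0.1564, -0.6685)
step 11: x0=(1.7409, 1.1003, -1.8018) x1=(0.7666, 1.1646, 1.0103) x2=(1.7695, 0.1492, -0.7026)
step 12: x0=(1.7497, 1.1061, -1.8308) x1=(0.7768, 1.1239, 0.9698) x2=(1.7800, 0.1430, -0.7371)
step 13: x0=(1.7585, 1.1113, -1.8593) x1=(0.7872, 1.0831, 0.9293) x2=(1.7903, 0.1378, -0.7721)
step 14: x0=(1.7673, 1.1159, -1.8875) x1=(0.7977, 1.0422, 0.8886) x2=(1.8003, 0.1335, -0.8076)
step 15: x0=(1.7763, 1.1200, -1.9152) x1=(0.8083, 1.0010, 0.8478) x2=(1.8101, 0.1301, -0.8434)
step 16: x0=(1.7854, 1.1236, -1.9425) x1=(0.8191, 0.9596, 0.8069) x2=(1.8196, 0.1277, -0.8797)
step 17: x0=(1.7945, 1.1265, -1.9693) x1=(0.8300, 0.9181, 0.7658) x2=(1.8288, 0.1263, -0.9164)
step 18: x0=(1.8038, 1.1290, -1.9958) x1=(0.8410, 0.8764, 0.7246) x2=(1.8377, 0.1259, -0.9535)
step 19: x0=(1.8131, 1.1308, -2.0219) x1=(0.8521, 0.8344, 0.6833) x2=(1.8464, 0.1264, -0.9909)
step 20: x0=(1.8225, 1.1321, -2.0475) x1=(0.8634, 0.7923, 0.6418) x2=(1.8548, 0.1279, -1.0288)
step 21: x0=(1.8320, 1.1328, -2.0728) x1=(0.8749, 0.7500, 0.6002) x2=(1.8628, 0.1304, -1.0670)
step 22: x0=(1.8416, 1.1329, -2.0976) x1=(0.8865, 0.7076, 0.5584) x2=(1.8706, 0.1339, -1.1055)
step 23: x0=(1.8513, 1.1324, -2.1220) x1=(0.8982, 0.6649, 0.5164) x2=(1.8781, 0.1384, -1.1444)
step 24: x0=(1.8611, 1.1313, -2.1459) x1=(0.9102, 0.6221, 0.4742) x2=(1.8852, 0.1439, -1.1837)
step 25: x0=(1.8709, 1.1295, -2.1694) x1=(0.9223, 0.5791, 0.4318) x2=(1.8921, 0.1505, -1.2233)
step 26: x0=(1.8809, 1.1271, -2.1925) x1=(0.9345, 0.5359, 0.3892) x2=(1.8986, 0.1581, -1.2633)
step 27: x0=(1.8909, 1.1241, -2.2150) x1=(0.9470, 0.4926, 0.3464) x2=(1.9048, 0.1668, -1.3037)
step 28: x0=(1.9011, 1.1204, -2.2371) x1=(0.9596, 0.4491, 0.3034) x2=(1.9106, 0.1765, -1.3445)

(0.9596, 0.4491, 0.3034)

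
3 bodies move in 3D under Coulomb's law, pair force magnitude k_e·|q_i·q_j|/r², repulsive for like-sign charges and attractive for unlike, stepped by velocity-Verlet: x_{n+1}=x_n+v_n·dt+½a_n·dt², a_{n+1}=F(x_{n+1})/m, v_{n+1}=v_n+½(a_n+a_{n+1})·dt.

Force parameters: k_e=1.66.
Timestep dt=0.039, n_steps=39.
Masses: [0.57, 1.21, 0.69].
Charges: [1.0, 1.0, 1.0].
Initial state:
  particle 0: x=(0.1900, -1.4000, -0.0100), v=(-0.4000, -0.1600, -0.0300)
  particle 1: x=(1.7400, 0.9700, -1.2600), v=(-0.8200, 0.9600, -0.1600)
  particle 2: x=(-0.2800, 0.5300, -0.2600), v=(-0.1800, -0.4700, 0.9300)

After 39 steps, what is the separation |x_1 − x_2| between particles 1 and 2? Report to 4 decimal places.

step 0: x0=(0.1900, -1.4000, -0.0100) x1=(1.7400, 0.9700, -1.2600) x2=(-0.2800, 0.5300, -0.2600)
step 1: x0=(0.1744, -1.4069, -0.0110) x1=(1.7082, 1.0076, -1.2664) x2=(-0.2874, 0.5120, -0.2236)
step 2: x0=(0.1589, -1.4153, -0.0117) x1=(1.6769, 1.0454, -1.2730) x2=(-0.2957, 0.4948, -0.1871)
step 3: x0=(0.1434, -1.4252, -0.0121) x1=(1.6461, 1.0834, -1.2799) x2=(-0.3047, 0.4784, -0.1502)
step 4: x0=(0.1279, -1.4365, -0.0123) x1=(1.6156, 1.1218, -1.2871) x2=(-0.3145, 0.4627, -0.1132)
step 5: x0=(0.1126, -1.4492, -0.0123) x1=(1.5856, 1.1604, -1.2945) x2=(-0.3251, 0.4477, -0.0758)
step 6: x0=(0.0973, -1.4635, -0.0120) x1=(1.5559, 1.1992, -1.3022) x2=(-0.3364, 0.4335, -0.0382)
step 7: x0=(0.0820, -1.4792, -0.0116) x1=(1.5266, 1.2384, -1.3102) x2=(-0.3485, 0.4200, -0.0002)
step 8: x0=(0.0669, -1.4964, -0.0110) x1=(1.4976, 1.2778, -1.3184) x2=(-0.3612, 0.4073, 0.0381)
step 9: x0=(0.0519, -1.5150, -0.0103) x1=(1.4690, 1.3174, -1.3269) x2=(-0.3746, 0.3953, 0.0768)
step 10: x0=(0.0369, -1.5350, -0.0095) x1=(1.4407, 1.3574, -1.3356) x2=(-0.3886, 0.3840, 0.1158)
step 11: x0=(0.0221, -1.5565, -0.0086) x1=(1.4128, 1.3976, -1.3446) x2=(-0.4033, 0.3734, 0.1552)
step 12: x0=(0.0073, -1.5794, -0.0077) x1=(1.3851, 1.4381, -1.3539) x2=(-0.4185, 0.3634, 0.1951)
step 13: x0=(-0.0073, -1.6036, -0.0068) x1=(1.3576, 1.4788, -1.3634) x2=(-0.4343, 0.3542, 0.2353)
step 14: x0=(-0.0219, -1.6292, -0.0059) x1=(1.3305, 1.5198, -1.3731) x2=(-0.4507, 0.3456, 0.2760)
step 15: x0=(-0.0363, -1.6561, -0.0050) x1=(1.3036, 1.5611, -1.3831) x2=(-0.4675, 0.3376, 0.3171)
step 16: x0=(-0.0506, -1.6843, -0.0041) x1=(1.2769, 1.6026, -1.3933) x2=(-0.4849, 0.3302, 0.3586)
step 17: x0=(-0.0649, -1.7136, -0.0034) x1=(1.2504, 1.6443, -1.4037) x2=(-0.5027, 0.3235, 0.4006)
step 18: x0=(-0.0790, -1.7442, -0.0027) x1=(1.2242, 1.6863, -1.4143) x2=(-0.5210, 0.3173, 0.4430)
step 19: x0=(-0.0930, -1.7760, -0.0020) x1=(1.1981, 1.7286, -1.4251) x2=(-0.5397, 0.3116, 0.4858)
step 20: x0=(-0.1069, -1.8089, -0.0015) x1=(1.1722, 1.7710, -1.4362) x2=(-0.5588, 0.3065, 0.5291)
step 21: x0=(-0.1208, -1.8429, -0.0012) x1=(1.1465, 1.8137, -1.4474) x2=(-0.5783, 0.3019, 0.5729)
step 22: x0=(-0.1345, -1.8779, -0.0009) x1=(1.1210, 1.8566, -1.4588) x2=(-0.5982, 0.2977, 0.6171)
step 23: x0=(-0.1481, -1.9139, -0.0008) x1=(1.0956, 1.8997, -1.4704) x2=(-0.6184, 0.2940, 0.6617)
step 24: x0=(-0.1617, -1.9509, -0.0008) x1=(1.0704, 1.9431, -1.4822) x2=(-0.6389, 0.2908, 0.7067)
step 25: x0=(-0.1752, -1.9888, -0.0010) x1=(1.0453, 1.9866, -1.4942) x2=(-0.6598, 0.2879, 0.7522)
step 26: x0=(-0.1885, -2.0276, -0.0013) x1=(1.0203, 2.0303, -1.5063) x2=(-0.6809, 0.2855, 0.7981)
step 27: x0=(-0.2018, -2.0673, -0.0018) x1=(0.9955, 2.0742, -1.5186) x2=(-0.7023, 0.2834, 0.8444)
step 28: x0=(-0.2151, -2.1078, -0.0024) x1=(0.9707, 2.1183, -1.5310) x2=(-0.7240, 0.2817, 0.8911)
step 29: x0=(-0.2282, -2.1490, -0.0032) x1=(0.9461, 2.1626, -1.5436) x2=(-0.7460, 0.2803, 0.9382)
step 30: x0=(-0.2413, -2.1911, -0.0042) x1=(0.9216, 2.2071, -1.5563) x2=(-0.7681, 0.2793, 0.9857)
step 31: x0=(-0.2543, -2.2338, -0.0053) x1=(0.8971, 2.2517, -1.5692) x2=(-0.7905, 0.2785, 1.0335)
step 32: x0=(-0.2672, -2.2773, -0.0065) x1=(0.8728, 2.2965, -1.5823) x2=(-0.8132, 0.2781, 1.0818)
step 33: x0=(-0.2801, -2.3214, -0.0079) x1=(0.8486, 2.3414, -1.5954) x2=(-0.8360, 0.2779, 1.1304)
step 34: x0=(-0.2929, -2.3661, -0.0095) x1=(0.8244, 2.3865, -1.6087) x2=(-0.8590, 0.2779, 1.1793)
step 35: x0=(-0.3057, -2.4115, -0.0112) x1=(0.8003, 2.4317, -1.6221) x2=(-0.8822, 0.2782, 1.2286)
step 36: x0=(-0.3183, -2.4574, -0.0131) x1=(0.7763, 2.4771, -1.6356) x2=(-0.9056, 0.2788, 1.2783)
step 37: x0=(-0.3310, -2.5039, -0.0151) x1=(0.7523, 2.5226, -1.6493) x2=(-0.9292, 0.2795, 1.3282)
step 38: x0=(-0.3436, -2.5510, -0.0173) x1=(0.7285, 2.5683, -1.6630) x2=(-0.9529, 0.2805, 1.3785)
step 39: x0=(-0.3561, -2.5985, -0.0196) x1=(0.7046, 2.6141, -1.6769) x2=(-0.9768, 0.2816, 1.4291)

4.2325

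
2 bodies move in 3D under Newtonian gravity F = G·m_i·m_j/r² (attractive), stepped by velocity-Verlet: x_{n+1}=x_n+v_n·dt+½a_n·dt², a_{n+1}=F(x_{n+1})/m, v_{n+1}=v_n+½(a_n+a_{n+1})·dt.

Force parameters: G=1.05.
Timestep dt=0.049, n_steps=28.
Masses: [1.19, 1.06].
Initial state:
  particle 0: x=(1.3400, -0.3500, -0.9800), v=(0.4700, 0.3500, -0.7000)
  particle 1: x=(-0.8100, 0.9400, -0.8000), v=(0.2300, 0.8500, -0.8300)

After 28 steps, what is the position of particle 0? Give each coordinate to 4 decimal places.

step 0: x0=(1.3400, -0.3500, -0.9800) x1=(-0.8100, 0.9400, -0.8000)
step 1: x0=(1.3628, -0.3327, -1.0143) x1=(-0.7985, 0.9815, -0.8407)
step 2: x0=(1.3853, -0.3153, -1.0485) x1=(-0.7867, 1.0228, -0.8814)
step 3: x0=(1.4075, -0.2976, -1.0828) x1=(-0.7744, 1.0639, -0.9222)
step 4: x0=(1.4293, -0.2797, -1.1170) x1=(-0.7618, 1.1047, -0.9629)
step 5: x0=(1.4508, -0.2616, -1.1512) x1=(-0.7487, 1.1452, -1.0037)
step 6: x0=(1.4719, -0.2432, -1.1853) x1=(-0.7353, 1.1856, -1.0446)
step 7: x0=(1.4927, -0.2247, -1.2195) x1=(-0.7216, 1.2257, -1.0854)
step 8: x0=(1.5132, -0.2060, -1.2536) x1=(-0.7075, 1.2655, -1.1263)
step 9: x0=(1.5334, -0.1870, -1.2877) x1=(-0.6930, 1.3052, -1.1672)
step 10: x0=(1.5533, -0.1679, -1.3218) x1=(-0.6782, 1.3446, -1.2081)
step 11: x0=(1.5729, -0.1485, -1.3558) x1=(-0.6631, 1.3837, -1.2490)
step 12: x0=(1.5922, -0.1290, -1.3899) x1=(-0.6476, 1.4227, -1.2900)
step 13: x0=(1.6111, -0.1092, -1.4239) x1=(-0.6318, 1.4614, -1.3309)
step 14: x0=(1.6298, -0.0892, -1.4580) x1=(-0.6156, 1.4999, -1.3719)
step 15: x0=(1.6482, -0.0690, -1.4920) x1=(-0.5992, 1.5381, -1.4129)
step 16: x0=(1.6664, -0.0487, -1.5260) x1=(-0.5824, 1.5761, -1.4539)
step 17: x0=(1.6842, -0.0281, -1.5600) x1=(-0.5653, 1.6139, -1.4949)
step 18: x0=(1.7018, -0.0073, -1.5940) x1=(-0.5479, 1.6515, -1.5359)
step 19: x0=(1.7190, 0.0137, -1.6280) x1=(-0.5302, 1.6889, -1.5769)
step 20: x0=(1.7361, 0.0349, -1.6619) x1=(-0.5121, 1.7260, -1.6180)
step 21: x0=(1.7528, 0.0563, -1.6959) x1=(-0.4938, 1.7628, -1.6590)
step 22: x0=(1.7693, 0.0779, -1.7299) x1=(-0.4752, 1.7995, -1.7000)
step 23: x0=(1.7855, 0.0997, -1.7638) x1=(-0.4563, 1.8359, -1.7411)
step 24: x0=(1.8014, 0.1217, -1.7978) x1=(-0.4370, 1.8721, -1.7821)
step 25: x0=(1.8171, 0.1439, -1.8318) x1=(-0.4175, 1.9081, -1.8232)
step 26: x0=(1.8326, 0.1663, -1.8657) x1=(-0.3977, 1.9438, -1.8642)
step 27: x0=(1.8477, 0.1889, -1.8997) x1=(-0.3776, 1.9794, -1.9053)
step 28: x0=(1.8626, 0.2118, -1.9336) x1=(-0.3573, 2.0146, -1.9463)

(1.8626, 0.2118, -1.9336)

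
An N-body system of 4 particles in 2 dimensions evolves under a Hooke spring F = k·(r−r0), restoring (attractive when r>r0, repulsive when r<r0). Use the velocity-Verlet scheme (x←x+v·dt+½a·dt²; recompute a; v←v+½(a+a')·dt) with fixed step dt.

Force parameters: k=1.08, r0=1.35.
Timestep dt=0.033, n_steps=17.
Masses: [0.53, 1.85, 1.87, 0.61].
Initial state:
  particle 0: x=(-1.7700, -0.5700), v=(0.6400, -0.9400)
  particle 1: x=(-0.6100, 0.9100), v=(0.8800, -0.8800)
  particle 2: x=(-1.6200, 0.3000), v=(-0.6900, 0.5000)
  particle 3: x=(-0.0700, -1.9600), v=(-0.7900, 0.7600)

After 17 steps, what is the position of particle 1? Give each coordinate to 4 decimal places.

(-0.1381, 0.2811)

step 0: x0=(-1.7700, -0.5700) x1=(-0.6100, 0.9100) x2=(-1.6200, 0.3000) x3=(-0.0700, -1.9600)
step 1: x0=(-1.7479, -0.6017) x1=(-0.5809, 0.8804) x2=(-1.6425, 0.3163) x3=(-0.0977, -1.9318)
step 2: x0=(-1.7238, -0.6344) x1=(-0.5518, 0.8496) x2=(-1.6646, 0.3320) x3=(-0.1286, -1.8976)
step 3: x0=(-1.6978, -0.6680) x1=(-0.5227, 0.8176) x2=(-1.6863, 0.3473) x3=(-0.1625, -1.8578)
step 4: x0=(-1.6701, -0.7022) x1=(-0.4937, 0.7846) x2=(-1.7076, 0.3621) x3=(-0.1990, -1.8125)
step 5: x0=(-1.6407, -0.7367) x1=(-0.4647, 0.7505) x2=(-1.7284, 0.3763) x3=(-0.2380, -1.7622)
step 6: x0=(-1.6098, -0.7713) x1=(-0.4358, 0.7154) x2=(-1.7488, 0.3901) x3=(-0.2792, -1.7072)
step 7: x0=(-1.5777, -0.8057) x1=(-0.4072, 0.6793) x2=(-1.7688, 0.4033) x3=(-0.3223, -1.6480)
step 8: x0=(-1.5444, -0.8396) x1=(-0.3787, 0.6424) x2=(-1.7884, 0.4161) x3=(-0.3670, -1.5848)
step 9: x0=(-1.5103, -0.8728) x1=(-0.3505, 0.6046) x2=(-1.8075, 0.4283) x3=(-0.4130, -1.5182)
step 10: x0=(-1.4756, -0.9051) x1=(-0.3226, 0.5660) x2=(-1.8261, 0.4400) x3=(-0.4601, -1.4485)
step 11: x0=(-1.4406, -0.9361) x1=(-0.2950, 0.5268) x2=(-1.8443, 0.4512) x3=(-0.5078, -1.3761)
step 12: x0=(-1.4056, -0.9658) x1=(-0.2678, 0.4869) x2=(-1.8620, 0.4618) x3=(-0.5558, -1.3016)
step 13: x0=(-1.3710, -0.9939) x1=(-0.2410, 0.4465) x2=(-1.8792, 0.4720) x3=(-0.6040, -1.2251)
step 14: x0=(-1.3369, -1.0204) x1=(-0.2146, 0.4057) x2=(-1.8959, 0.4816) x3=(-0.6518, -1.1471)
step 15: x0=(-1.3039, -1.0452) x1=(-0.1887, 0.3644) x2=(-1.9121, 0.4908) x3=(-0.6991, -1.0678)
step 16: x0=(-1.2722, -1.0687) x1=(-0.1632, 0.3229) x2=(-1.9277, 0.4994) x3=(-0.7456, -0.9872)
step 17: x0=(-1.2419, -1.0909) x1=(-0.1381, 0.2811) x2=(-1.9428, 0.5076) x3=(-0.7911, -0.9054)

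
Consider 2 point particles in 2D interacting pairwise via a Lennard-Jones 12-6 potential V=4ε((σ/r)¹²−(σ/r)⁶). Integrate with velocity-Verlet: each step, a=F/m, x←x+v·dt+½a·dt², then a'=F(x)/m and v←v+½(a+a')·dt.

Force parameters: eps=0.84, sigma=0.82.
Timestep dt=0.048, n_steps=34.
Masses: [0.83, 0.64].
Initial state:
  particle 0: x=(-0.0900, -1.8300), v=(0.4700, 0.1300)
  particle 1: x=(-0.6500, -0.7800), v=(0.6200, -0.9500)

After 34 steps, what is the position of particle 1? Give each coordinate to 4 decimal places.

(0.0704, -1.6363)

step 0: x0=(-0.0900, -1.8300) x1=(-0.6500, -0.7800)
step 1: x0=(-0.0684, -1.8220) x1=(-0.6190, -0.8279)
step 2: x0=(-0.0492, -1.8097) x1=(-0.5849, -0.8814)
step 3: x0=(-0.0331, -1.7919) x1=(-0.5468, -0.9420)
step 4: x0=(-0.0204, -1.7685) x1=(-0.5042, -1.0098)
step 5: x0=(-0.0049, -1.7495) x1=(-0.4653, -1.0720)
step 6: x0=(0.0497, -1.7881) x1=(-0.4771, -1.0594)
step 7: x0=(0.1075, -1.8310) x1=(-0.4930, -1.0412)
step 8: x0=(0.1613, -1.8688) x1=(-0.5038, -1.0298)
step 9: x0=(0.2112, -1.9016) x1=(-0.5095, -1.0247)
step 10: x0=(0.2580, -1.9306) x1=(-0.5111, -1.0246)
step 11: x0=(0.3021, -1.9565) x1=(-0.5093, -1.0285)
step 12: x0=(0.3441, -1.9800) x1=(-0.5048, -1.0356)
step 13: x0=(0.3843, -2.0015) x1=(-0.4979, -1.0452)
step 14: x0=(0.4229, -2.0212) x1=(-0.4890, -1.0572)
step 15: x0=(0.4601, -2.0394) x1=(-0.4781, -1.0711)
step 16: x0=(0.4959, -2.0562) x1=(-0.4656, -1.0867)
step 17: x0=(0.5306, -2.0718) x1=(-0.4515, -1.1040)
step 18: x0=(0.5640, -2.0863) x1=(-0.4358, -1.1228)
step 19: x0=(0.5963, -2.0997) x1=(-0.4188, -1.1429)
step 20: x0=(0.6276, -2.1120) x1=(-0.4002, -1.1645)
step 21: x0=(0.6577, -2.1233) x1=(-0.3803, -1.1873)
step 22: x0=(0.6867, -2.1336) x1=(-0.3589, -1.2114)
step 23: x0=(0.7145, -2.1429) x1=(-0.3360, -1.2369)
step 24: x0=(0.7412, -2.1512) x1=(-0.3116, -1.2636)
step 25: x0=(0.7666, -2.1584) x1=(-0.2855, -1.2918)
step 26: x0=(0.7907, -2.1645) x1=(-0.2577, -1.3214)
step 27: x0=(0.8132, -2.1694) x1=(-0.2279, -1.3526)
step 28: x0=(0.8341, -2.1730) x1=(-0.1960, -1.3854)
step 29: x0=(0.8531, -2.1751) x1=(-0.1616, -1.4202)
step 30: x0=(0.8698, -2.1755) x1=(-0.1243, -1.4571)
step 31: x0=(0.8838, -2.1740) x1=(-0.0834, -1.4966)
step 32: x0=(0.8945, -2.1701) x1=(-0.0382, -1.5391)
step 33: x0=(0.9008, -2.1633) x1=(0.0126, -1.5854)
step 34: x0=(0.9017, -2.1530) x1=(0.0704, -1.6363)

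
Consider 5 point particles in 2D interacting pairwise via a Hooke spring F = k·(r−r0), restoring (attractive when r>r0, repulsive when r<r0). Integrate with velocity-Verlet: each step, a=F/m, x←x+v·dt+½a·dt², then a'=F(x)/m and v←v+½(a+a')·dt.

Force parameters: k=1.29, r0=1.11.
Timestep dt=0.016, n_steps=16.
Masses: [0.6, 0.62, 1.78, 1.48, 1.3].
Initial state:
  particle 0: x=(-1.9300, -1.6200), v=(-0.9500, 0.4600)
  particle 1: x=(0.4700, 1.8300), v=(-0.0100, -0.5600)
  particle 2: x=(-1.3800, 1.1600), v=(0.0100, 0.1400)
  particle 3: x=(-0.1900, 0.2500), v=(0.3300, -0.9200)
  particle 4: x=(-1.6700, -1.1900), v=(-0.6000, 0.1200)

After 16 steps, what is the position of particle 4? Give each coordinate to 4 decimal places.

(-1.7350, -1.0188)

step 0: x0=(-1.9300, -1.6200) x1=(0.4700, 1.8300) x2=(-1.3800, 1.1600) x3=(-0.1900, 0.2500) x4=(-1.6700, -1.1900)
step 1: x0=(-1.9444, -1.6113) x1=(0.4687, 1.8196) x2=(-1.3798, 1.1620) x3=(-0.1849, 0.2352) x4=(-1.6793, -1.1875)
step 2: x0=(-1.9573, -1.6001) x1=(0.4651, 1.8062) x2=(-1.3794, 1.1634) x3=(-0.1802, 0.2202) x4=(-1.6878, -1.1839)
step 3: x0=(-1.9687, -1.5862) x1=(0.4592, 1.7900) x2=(-1.3790, 1.1643) x3=(-0.1759, 0.2049) x4=(-1.6957, -1.1791)
step 4: x0=(-1.9785, -1.5698) x1=(0.4510, 1.7709) x2=(-1.3784, 1.1647) x3=(-0.1721, 0.1895) x4=(-1.7030, -1.1731)
step 5: x0=(-1.9868, -1.5509) x1=(0.4406, 1.7490) x2=(-1.3778, 1.1645) x3=(-0.1686, 0.1740) x4=(-1.7095, -1.1661)
step 6: x0=(-1.9936, -1.5295) x1=(0.4279, 1.7243) x2=(-1.3770, 1.1638) x3=(-0.1655, 0.1582) x4=(-1.7153, -1.1579)
step 7: x0=(-1.9988, -1.5057) x1=(0.4129, 1.6969) x2=(-1.3761, 1.1625) x3=(-0.1629, 0.1423) x4=(-1.7204, -1.1487)
step 8: x0=(-2.0026, -1.4795) x1=(0.3958, 1.6668) x2=(-1.3752, 1.1607) x3=(-0.1607, 0.1263) x4=(-1.7248, -1.1383)
step 9: x0=(-2.0048, -1.4510) x1=(0.3765, 1.6342) x2=(-1.3741, 1.1584) x3=(-0.1589, 0.1101) x4=(-1.7285, -1.1269)
step 10: x0=(-2.0057, -1.4203) x1=(0.3551, 1.5990) x2=(-1.3729, 1.1555) x3=(-0.1575, 0.0938) x4=(-1.7316, -1.1144)
step 11: x0=(-2.0051, -1.3875) x1=(0.3316, 1.5613) x2=(-1.3717, 1.1521) x3=(-0.1566, 0.0773) x4=(-1.7339, -1.1009)
step 12: x0=(-2.0031, -1.3525) x1=(0.3060, 1.5213) x2=(-1.3703, 1.1482) x3=(-0.1560, 0.0608) x4=(-1.7355, -1.0864)
step 13: x0=(-1.9998, -1.3155) x1=(0.2786, 1.4790) x2=(-1.3689, 1.1438) x3=(-0.1559, 0.0441) x4=(-1.7364, -1.0709)
step 14: x0=(-1.9952, -1.2766) x1=(0.2492, 1.4345) x2=(-1.3674, 1.1389) x3=(-0.1563, 0.0273) x4=(-1.7367, -1.0545)
step 15: x0=(-1.9894, -1.2359) x1=(0.2180, 1.3879) x2=(-1.3659, 1.1334) x3=(-0.1570, 0.0105) x4=(-1.7362, -1.0371)
step 16: x0=(-1.9824, -1.1934) x1=(0.1850, 1.3394) x2=(-1.3642, 1.1275) x3=(-0.1582, -0.0065) x4=(-1.7350, -1.0188)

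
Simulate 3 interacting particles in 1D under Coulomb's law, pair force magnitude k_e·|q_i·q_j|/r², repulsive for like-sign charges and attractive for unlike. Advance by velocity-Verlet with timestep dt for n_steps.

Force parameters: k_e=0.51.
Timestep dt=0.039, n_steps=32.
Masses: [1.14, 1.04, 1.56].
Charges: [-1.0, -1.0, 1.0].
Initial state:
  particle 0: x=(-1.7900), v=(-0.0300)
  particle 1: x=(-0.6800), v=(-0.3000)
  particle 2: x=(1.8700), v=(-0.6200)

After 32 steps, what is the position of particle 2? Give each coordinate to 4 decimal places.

(1.0273)

step 0: x0=(-1.7900) x1=(-0.6800) x2=(1.8700)
step 1: x0=(-1.7914) x1=(-0.6913) x2=(1.8458)
step 2: x0=(-1.7934) x1=(-0.7019) x2=(1.8214)
step 3: x0=(-1.7958) x1=(-0.7118) x2=(1.7969)
step 4: x0=(-1.7988) x1=(-0.7209) x2=(1.7724)
step 5: x0=(-1.8023) x1=(-0.7293) x2=(1.7477)
step 6: x0=(-1.8063) x1=(-0.7369) x2=(1.7228)
step 7: x0=(-1.8109) x1=(-0.7437) x2=(1.6979)
step 8: x0=(-1.8161) x1=(-0.7497) x2=(1.6728)
step 9: x0=(-1.8217) x1=(-0.7549) x2=(1.6476)
step 10: x0=(-1.8279) x1=(-0.7594) x2=(1.6223)
step 11: x0=(-1.8347) x1=(-0.7631) x2=(1.5968)
step 12: x0=(-1.8420) x1=(-0.7659) x2=(1.5713)
step 13: x0=(-1.8498) x1=(-0.7680) x2=(1.5455)
step 14: x0=(-1.8581) x1=(-0.7694) x2=(1.5197)
step 15: x0=(-1.8670) x1=(-0.7699) x2=(1.4937)
step 16: x0=(-1.8763) x1=(-0.7697) x2=(1.4676)
step 17: x0=(-1.8862) x1=(-0.7688) x2=(1.4413)
step 18: x0=(-1.8965) x1=(-0.7671) x2=(1.4149)
step 19: x0=(-1.9073) x1=(-0.7646) x2=(1.3883)
step 20: x0=(-1.9186) x1=(-0.7614) x2=(1.3615)
step 21: x0=(-1.9303) x1=(-0.7575) x2=(1.3347)
step 22: x0=(-1.9424) x1=(-0.7529) x2=(1.3076)
step 23: x0=(-1.9550) x1=(-0.7476) x2=(1.2804)
step 24: x0=(-1.9680) x1=(-0.7415) x2=(1.2530)
step 25: x0=(-1.9813) x1=(-0.7348) x2=(1.2255)
step 26: x0=(-1.9950) x1=(-0.7275) x2=(1.1978)
step 27: x0=(-2.0091) x1=(-0.7194) x2=(1.1698)
step 28: x0=(-2.0235) x1=(-0.7107) x2=(1.1418)
step 29: x0=(-2.0383) x1=(-0.7014) x2=(1.1135)
step 30: x0=(-2.0533) x1=(-0.6914) x2=(1.0850)
step 31: x0=(-2.0687) x1=(-0.6807) x2=(1.0563)
step 32: x0=(-2.0843) x1=(-0.6695) x2=(1.0273)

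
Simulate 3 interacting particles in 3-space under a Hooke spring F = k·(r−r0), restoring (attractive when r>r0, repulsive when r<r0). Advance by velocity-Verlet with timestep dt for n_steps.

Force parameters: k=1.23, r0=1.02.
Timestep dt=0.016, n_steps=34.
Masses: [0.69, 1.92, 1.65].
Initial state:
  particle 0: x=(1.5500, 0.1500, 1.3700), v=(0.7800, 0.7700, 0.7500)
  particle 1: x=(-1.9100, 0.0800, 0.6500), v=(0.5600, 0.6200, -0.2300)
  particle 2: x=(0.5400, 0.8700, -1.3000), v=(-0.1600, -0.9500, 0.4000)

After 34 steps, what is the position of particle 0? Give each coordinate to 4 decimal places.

(1.1862, 0.6159, 1.1944)

step 0: x0=(1.5500, 0.1500, 1.3700) x1=(-1.9100, 0.0800, 0.6500) x2=(0.5400, 0.8700, -1.3000)
step 1: x0=(1.5618, 0.1624, 1.3815) x1=(-1.9007, 0.0900, 0.6463) x2=(0.5373, 0.8547, -1.2933)
step 2: x0=(1.5721, 0.1750, 1.3919) x1=(-1.8907, 0.1000, 0.6424) x2=(0.5345, 0.8392, -1.2860)
step 3: x0=(1.5810, 0.1878, 1.4013) x1=(-1.8801, 0.1102, 0.6384) x2=(0.5315, 0.8236, -1.2782)
step 4: x0=(1.5885, 0.2007, 1.4097) x1=(-1.8688, 0.1204, 0.6342) x2=(0.5283, 0.8077, -1.2697)
step 5: x0=(1.5945, 0.2138, 1.4170) x1=(-1.8568, 0.1308, 0.6300) x2=(0.5249, 0.7917, -1.2607)
step 6: x0=(1.5991, 0.2271, 1.4233) x1=(-1.8441, 0.1412, 0.6256) x2=(0.5213, 0.7756, -1.2511)
step 7: x0=(1.6022, 0.2404, 1.4285) x1=(-1.8308, 0.1517, 0.6211) x2=(0.5176, 0.7593, -1.2409)
step 8: x0=(1.6039, 0.2539, 1.4326) x1=(-1.8168, 0.1622, 0.6166) x2=(0.5137, 0.7428, -1.2302)
step 9: x0=(1.6042, 0.2675, 1.4357) x1=(-1.8022, 0.1729, 0.6119) x2=(0.5096, 0.7262, -1.2189)
step 10: x0=(1.6031, 0.2813, 1.4377) x1=(-1.7869, 0.1836, 0.6071) x2=(0.5054, 0.7095, -1.2070)
step 11: x0=(1.6005, 0.2951, 1.4387) x1=(-1.7710, 0.1943, 0.6022) x2=(0.5011, 0.6927, -1.1946)
step 12: x0=(1.5965, 0.3090, 1.4386) x1=(-1.7544, 0.2052, 0.5972) x2=(0.4966, 0.6758, -1.1816)
step 13: x0=(1.5911, 0.3229, 1.4375) x1=(-1.7373, 0.2161, 0.5921) x2=(0.4919, 0.6587, -1.1681)
step 14: x0=(1.5844, 0.3370, 1.4354) x1=(-1.7195, 0.2271, 0.5869) x2=(0.4871, 0.6416, -1.1540)
step 15: x0=(1.5762, 0.3511, 1.4322) x1=(-1.7011, 0.2381, 0.5817) x2=(0.4822, 0.6244, -1.1395)
step 16: x0=(1.5667, 0.3652, 1.4280) x1=(-1.6820, 0.2492, 0.5763) x2=(0.4771, 0.6071, -1.1244)
step 17: x0=(1.5558, 0.3794, 1.4229) x1=(-1.6624, 0.2603, 0.5709) x2=(0.4719, 0.5897, -1.1088)
step 18: x0=(1.5436, 0.3936, 1.4167) x1=(-1.6423, 0.2715, 0.5654) x2=(0.4666, 0.5723, -1.0926)
step 19: x0=(1.5301, 0.4078, 1.4095) x1=(-1.6215, 0.2827, 0.5598) x2=(0.4612, 0.5548, -1.0760)
step 20: x0=(1.5153, 0.4220, 1.4013) x1=(-1.6001, 0.2939, 0.5542) x2=(0.4556, 0.5372, -1.0589)
step 21: x0=(1.4993, 0.4362, 1.3922) x1=(-1.5783, 0.3052, 0.5485) x2=(0.4500, 0.5196, -1.0413)
step 22: x0=(1.4820, 0.4504, 1.3822) x1=(-1.5558, 0.3166, 0.5427) x2=(0.4442, 0.5020, -1.0233)
step 23: x0=(1.4634, 0.4645, 1.3712) x1=(-1.5329, 0.3279, 0.5369) x2=(0.4383, 0.4844, -1.0048)
step 24: x0=(1.4437, 0.4786, 1.3593) x1=(-1.5094, 0.3393, 0.5310) x2=(0.4323, 0.4667, -0.9858)
step 25: x0=(1.4227, 0.4927, 1.3465) x1=(-1.4854, 0.3508, 0.5251) x2=(0.4262, 0.4490, -0.9664)
step 26: x0=(1.4007, 0.5067, 1.3328) x1=(-1.4609, 0.3622, 0.5191) x2=(0.4200, 0.4313, -0.9466)
step 27: x0=(1.3775, 0.5207, 1.3183) x1=(-1.4359, 0.3737, 0.5130) x2=(0.4138, 0.4136, -0.9263)
step 28: x0=(1.3532, 0.5346, 1.3029) x1=(-1.4104, 0.3852, 0.5069) x2=(0.4074, 0.3960, -0.9057)
step 29: x0=(1.3278, 0.5484, 1.2867) x1=(-1.3845, 0.3967, 0.5008) x2=(0.4009, 0.3783, -0.8846)
step 30: x0=(1.3014, 0.5621, 1.2698) x1=(-1.3582, 0.4082, 0.4946) x2=(0.3944, 0.3606, -0.8632)
step 31: x0=(1.2740, 0.5757, 1.2520) x1=(-1.3314, 0.4197, 0.4884) x2=(0.3877, 0.3430, -0.8414)
step 32: x0=(1.2457, 0.5892, 1.2335) x1=(-1.3042, 0.4313, 0.4822) x2=(0.3810, 0.3254, -0.8193)
step 33: x0=(1.2164, 0.6026, 1.2143) x1=(-1.2765, 0.4428, 0.4759) x2=(0.3742, 0.3079, -0.7968)
step 34: x0=(1.1862, 0.6159, 1.1944) x1=(-1.2486, 0.4544, 0.4695) x2=(0.3673, 0.2904, -0.7740)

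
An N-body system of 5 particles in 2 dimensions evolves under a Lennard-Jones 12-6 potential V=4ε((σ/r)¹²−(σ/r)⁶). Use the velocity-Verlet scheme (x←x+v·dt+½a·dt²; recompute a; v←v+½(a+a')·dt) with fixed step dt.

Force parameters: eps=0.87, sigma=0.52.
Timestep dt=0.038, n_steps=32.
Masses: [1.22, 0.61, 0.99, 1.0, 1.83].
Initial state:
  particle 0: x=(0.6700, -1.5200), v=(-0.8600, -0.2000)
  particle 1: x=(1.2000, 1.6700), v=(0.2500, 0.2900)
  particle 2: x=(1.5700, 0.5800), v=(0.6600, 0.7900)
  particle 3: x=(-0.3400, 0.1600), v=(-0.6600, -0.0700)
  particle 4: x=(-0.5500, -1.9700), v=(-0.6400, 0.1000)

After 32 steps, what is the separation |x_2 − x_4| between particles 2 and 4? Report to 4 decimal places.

step 0: x0=(0.6700, -1.5200) x1=(1.2000, 1.6700) x2=(1.5700, 0.5800) x3=(-0.3400, 0.1600) x4=(-0.5500, -1.9700)
step 1: x0=(0.6373, -1.5276) x1=(1.2096, 1.6808) x2=(1.5950, 0.6101) x3=(-0.3651, 0.1573) x4=(-0.5743, -1.9662)
step 2: x0=(0.6045, -1.5352) x1=(1.2192, 1.6913) x2=(1.6200, 0.6405) x3=(-0.3901, 0.1547) x4=(-0.5985, -1.9624)
step 3: x0=(0.5716, -1.5429) x1=(1.2291, 1.7014) x2=(1.6449, 0.6711) x3=(-0.4152, 0.1520) x4=(-0.6227, -1.9585)
step 4: x0=(0.5386, -1.5506) x1=(1.2391, 1.7111) x2=(1.6696, 0.7019) x3=(-0.4403, 0.1493) x4=(-0.6469, -1.9546)
step 5: x0=(0.5056, -1.5583) x1=(1.2493, 1.7203) x2=(1.6942, 0.7330) x3=(-0.4653, 0.1466) x4=(-0.6709, -1.9507)
step 6: x0=(0.4724, -1.5660) x1=(1.2597, 1.7290) x2=(1.7187, 0.7645) x3=(-0.4903, 0.1439) x4=(-0.6949, -1.9468)
step 7: x0=(0.4391, -1.5738) x1=(1.2704, 1.7371) x2=(1.7430, 0.7962) x3=(-0.5154, 0.1413) x4=(-0.7188, -1.9429)
step 8: x0=(0.4057, -1.5816) x1=(1.2813, 1.7447) x2=(1.7672, 0.8284) x3=(-0.5404, 0.1385) x4=(-0.7427, -1.9389)
step 9: x0=(0.3722, -1.5895) x1=(1.2926, 1.7516) x2=(1.7911, 0.8609) x3=(-0.5654, 0.1358) x4=(-0.7665, -1.9349)
step 10: x0=(0.3385, -1.5973) x1=(1.3043, 1.7578) x2=(1.8148, 0.8938) x3=(-0.5905, 0.1331) x4=(-0.7901, -1.9309)
step 11: x0=(0.3047, -1.6053) x1=(1.3165, 1.7632) x2=(1.8382, 0.9273) x3=(-0.6155, 0.1304) x4=(-0.8137, -1.9268)
step 12: x0=(0.2707, -1.6132) x1=(1.3292, 1.7677) x2=(1.8612, 0.9613) x3=(-0.6405, 0.1277) x4=(-0.8372, -1.9227)
step 13: x0=(0.2366, -1.6212) x1=(1.3426, 1.7713) x2=(1.8839, 0.9959) x3=(-0.6655, 0.1249) x4=(-0.8605, -1.9186)
step 14: x0=(0.2022, -1.6293) x1=(1.3568, 1.7737) x2=(1.9060, 1.0312) x3=(-0.6905, 0.1222) x4=(-0.8837, -1.9144)
step 15: x0=(0.1677, -1.6374) x1=(1.3719, 1.7748) x2=(1.9276, 1.0673) x3=(-0.7155, 0.1194) x4=(-0.9068, -1.9102)
step 16: x0=(0.1329, -1.6455) x1=(1.3881, 1.7744) x2=(1.9485, 1.1042) x3=(-0.7405, 0.1167) x4=(-0.9298, -1.9060)
step 17: x0=(0.0979, -1.6537) x1=(1.4059, 1.7723) x2=(1.9684, 1.1423) x3=(-0.7655, 0.1139) x4=(-0.9525, -1.9017)
step 18: x0=(0.0626, -1.6620) x1=(1.4255, 1.7681) x2=(1.9872, 1.1817) x3=(-0.7905, 0.1111) x4=(-0.9751, -1.8973)
step 19: x0=(0.0270, -1.6703) x1=(1.4476, 1.7612) x2=(2.0045, 1.2227) x3=(-0.8155, 0.1083) x4=(-0.9975, -1.8930)
step 20: x0=(-0.0090, -1.6787) x1=(1.4732, 1.7511) x2=(2.0196, 1.2658) x3=(-0.8405, 0.1055) x4=(-1.0197, -1.8885)
step 21: x0=(-0.0453, -1.6872) x1=(1.5036, 1.7366) x2=(2.0317, 1.3114) x3=(-0.8655, 0.1027) x4=(-1.0416, -1.8840)
step 22: x0=(-0.0820, -1.6958) x1=(1.5409, 1.7166) x2=(2.0397, 1.3605) x3=(-0.8905, 0.0999) x4=(-1.0632, -1.8795)
step 23: x0=(-0.1192, -1.7044) x1=(1.5844, 1.6922) x2=(2.0437, 1.4124) x3=(-0.9155, 0.0971) x4=(-1.0846, -1.8749)
step 24: x0=(-0.1569, -1.7131) x1=(1.5873, 1.6924) x2=(2.0728, 1.4490) x3=(-0.9404, 0.0942) x4=(-1.1056, -1.8702)
step 25: x0=(-0.1953, -1.7220) x1=(1.5564, 1.7096) x2=(2.1227, 1.4751) x3=(-0.9654, 0.0914) x4=(-1.1261, -1.8655)
step 26: x0=(-0.2343, -1.7309) x1=(1.5325, 1.7240) x2=(2.1683, 1.5031) x3=(-0.9904, 0.0885) x4=(-1.1462, -1.8607)
step 27: x0=(-0.2741, -1.7399) x1=(1.5171, 1.7353) x2=(2.2087, 1.5329) x3=(-1.0154, 0.0857) x4=(-1.1658, -1.8558)
step 28: x0=(-0.3149, -1.7491) x1=(1.5084, 1.7447) x2=(2.2449, 1.5638) x3=(-1.0404, 0.0828) x4=(-1.1848, -1.8508)
step 29: x0=(-0.3568, -1.7584) x1=(1.5049, 1.7529) x2=(2.2780, 1.5956) x3=(-1.0653, 0.0799) x4=(-1.2030, -1.8458)
step 30: x0=(-0.4000, -1.7678) x1=(1.5056, 1.7601) x2=(2.3084, 1.6279) x3=(-1.0903, 0.0770) x4=(-1.2203, -1.8406)
step 31: x0=(-0.4449, -1.7773) x1=(1.5099, 1.7668) x2=(2.3367, 1.6605) x3=(-1.1153, 0.0741) x4=(-1.2365, -1.8353)
step 32: x0=(-0.4919, -1.7870) x1=(1.5172, 1.7731) x2=(2.3630, 1.6934) x3=(-1.1403, 0.0712) x4=(-1.2513, -1.8300)

5.0476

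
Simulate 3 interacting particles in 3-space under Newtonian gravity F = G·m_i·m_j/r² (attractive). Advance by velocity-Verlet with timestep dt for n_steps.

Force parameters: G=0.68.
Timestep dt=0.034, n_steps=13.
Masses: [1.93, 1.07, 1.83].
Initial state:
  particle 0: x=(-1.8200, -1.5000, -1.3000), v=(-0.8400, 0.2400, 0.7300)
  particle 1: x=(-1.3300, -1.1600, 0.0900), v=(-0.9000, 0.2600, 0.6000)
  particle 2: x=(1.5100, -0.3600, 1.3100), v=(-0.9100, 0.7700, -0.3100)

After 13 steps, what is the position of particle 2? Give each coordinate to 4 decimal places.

(1.0961, -0.0236, 1.1666)

step 0: x0=(-1.8200, -1.5000, -1.3000) x1=(-1.3300, -1.1600, 0.0900) x2=(1.5100, -0.3600, 1.3100)
step 1: x0=(-1.8485, -1.4918, -1.2750) x1=(-1.3606, -1.1512, 0.1101) x2=(1.4790, -0.3338, 1.2994)
step 2: x0=(-1.8768, -1.4835, -1.2496) x1=(-1.3914, -1.1425, 0.1297) x2=(1.4479, -0.3077, 1.2888)
step 3: x0=(-1.9049, -1.4751, -1.2238) x1=(-1.4222, -1.1340, 0.1487) x2=(1.4166, -0.2817, 1.2780)
step 4: x0=(-1.9328, -1.4665, -1.1976) x1=(-1.4531, -1.1256, 0.1671) x2=(1.3852, -0.2556, 1.2672)
step 5: x0=(-1.9606, -1.4579, -1.1711) x1=(-1.4841, -1.1172, 0.1849) x2=(1.3536, -0.2296, 1.2563)
step 6: x0=(-1.9881, -1.4491, -1.1441) x1=(-1.5152, -1.1090, 0.2022) x2=(1.3219, -0.2037, 1.2454)
step 7: x0=(-2.0155, -1.4403, -1.1167) x1=(-1.5464, -1.1010, 0.2188) x2=(1.2901, -0.1778, 1.2343)
step 8: x0=(-2.0427, -1.4313, -1.0890) x1=(-1.5777, -1.0930, 0.2349) x2=(1.2581, -0.1520, 1.2232)
step 9: x0=(-2.0697, -1.4222, -1.0608) x1=(-1.6091, -1.0852, 0.2503) x2=(1.2260, -0.1262, 1.2120)
step 10: x0=(-2.0965, -1.4130, -1.0322) x1=(-1.6407, -1.0775, 0.2651) x2=(1.1937, -0.1005, 1.2008)
step 11: x0=(-2.1231, -1.4036, -1.0031) x1=(-1.6723, -1.0699, 0.2792) x2=(1.1613, -0.0748, 1.1895)
step 12: x0=(-2.1495, -1.3942, -0.9736) x1=(-1.7040, -1.0625, 0.2927) x2=(1.1288, -0.0492, 1.1781)
step 13: x0=(-2.1757, -1.3846, -0.9437) x1=(-1.7359, -1.0552, 0.3055) x2=(1.0961, -0.0236, 1.1666)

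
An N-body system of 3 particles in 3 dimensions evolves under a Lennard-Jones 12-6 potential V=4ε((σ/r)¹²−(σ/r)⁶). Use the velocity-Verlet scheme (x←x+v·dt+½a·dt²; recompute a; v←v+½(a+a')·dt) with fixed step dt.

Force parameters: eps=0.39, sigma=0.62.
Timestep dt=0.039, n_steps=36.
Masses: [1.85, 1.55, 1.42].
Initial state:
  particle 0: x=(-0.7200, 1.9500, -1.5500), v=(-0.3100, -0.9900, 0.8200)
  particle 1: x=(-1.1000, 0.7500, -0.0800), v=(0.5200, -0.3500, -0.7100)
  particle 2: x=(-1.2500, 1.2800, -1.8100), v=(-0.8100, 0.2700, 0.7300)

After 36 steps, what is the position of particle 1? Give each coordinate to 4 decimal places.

(-0.5029, 0.4284, -1.1536)

step 0: x0=(-0.7200, 1.9500, -1.5500) x1=(-1.1000, 0.7500, -0.0800) x2=(-1.2500, 1.2800, -1.8100)
step 1: x0=(-0.7323, 1.9111, -1.5181) x1=(-1.0797, 0.7364, -0.1077) x2=(-1.2813, 1.2909, -1.7814)
step 2: x0=(-0.7452, 1.8716, -1.4865) x1=(-1.0594, 0.7227, -0.1354) x2=(-1.3119, 1.3026, -1.7524)
step 3: x0=(-0.7587, 1.8314, -1.4552) x1=(-1.0392, 0.7091, -0.1631) x2=(-1.3416, 1.3151, -1.7230)
step 4: x0=(-0.7730, 1.7906, -1.4242) x1=(-1.0189, 0.6955, -0.1909) x2=(-1.3704, 1.3285, -1.6932)
step 5: x0=(-0.7881, 1.7490, -1.3936) x1=(-0.9986, 0.6819, -0.2186) x2=(-1.3980, 1.3428, -1.6628)
step 6: x0=(-0.8042, 1.7069, -1.3635) x1=(-0.9783, 0.6683, -0.2464) x2=(-1.4243, 1.3580, -1.6319)
step 7: x0=(-0.8214, 1.6641, -1.3337) x1=(-0.9580, 0.6547, -0.2743) x2=(-1.4493, 1.3738, -1.6004)
step 8: x0=(-0.8394, 1.6209, -1.3043) x1=(-0.9378, 0.6412, -0.3022) x2=(-1.4731, 1.3902, -1.5683)
step 9: x0=(-0.8583, 1.5773, -1.2753) x1=(-0.9175, 0.6277, -0.3301) x2=(-1.4959, 1.4070, -1.5358)
step 10: x0=(-0.8776, 1.5336, -1.2463) x1=(-0.8972, 0.6143, -0.3581) x2=(-1.5180, 1.4239, -1.5030)
step 11: x0=(-0.8971, 1.4898, -1.2174) x1=(-0.8770, 0.6009, -0.3861) x2=(-1.5400, 1.4408, -1.4701)
step 12: x0=(-0.9163, 1.4460, -1.1883) x1=(-0.8568, 0.5877, -0.4143) x2=(-1.5622, 1.4577, -1.4373)
step 13: x0=(-0.9355, 1.4020, -1.1591) x1=(-0.8365, 0.5746, -0.4426) x2=(-1.5845, 1.4746, -1.4046)
step 14: x0=(-0.9546, 1.3579, -1.1298) x1=(-0.8164, 0.5617, -0.4711) x2=(-1.6068, 1.4915, -1.3718)
step 15: x0=(-0.9742, 1.3137, -1.1004) x1=(-0.7962, 0.5491, -0.4999) x2=(-1.6285, 1.5082, -1.3388)
step 16: x0=(-0.9945, 1.2694, -1.0711) x1=(-0.7762, 0.5369, -0.5290) x2=(-1.6491, 1.5246, -1.3053)
step 17: x0=(-1.0156, 1.2250, -1.0418) x1=(-0.7564, 0.5253, -0.5584) x2=(-1.6684, 1.5404, -1.2714)
step 18: x0=(-1.0376, 1.1805, -1.0124) x1=(-0.7368, 0.5144, -0.5884) x2=(-1.6863, 1.5556, -1.2371)
step 19: x0=(-1.0602, 1.1358, -0.9829) x1=(-0.7177, 0.5044, -0.6190) x2=(-1.7029, 1.5700, -1.2022)
step 20: x0=(-1.0833, 1.0909, -0.9532) x1=(-0.6992, 0.4956, -0.6502) x2=(-1.7183, 1.5836, -1.1669)
step 21: x0=(-1.1066, 1.0456, -0.9233) x1=(-0.6814, 0.4879, -0.6820) x2=(-1.7326, 1.5964, -1.1313)
step 22: x0=(-1.1298, 1.0000, -0.8933) x1=(-0.6644, 0.4812, -0.7142) x2=(-1.7460, 1.6083, -1.0953)
step 23: x0=(-1.1531, 0.9544, -0.8632) x1=(-0.6481, 0.4752, -0.7467) x2=(-1.7588, 1.6196, -1.0592)
step 24: x0=(-1.1765, 0.9090, -0.8331) x1=(-0.6321, 0.4695, -0.7793) x2=(-1.7710, 1.6303, -1.0228)
step 25: x0=(-1.2000, 0.8638, -0.8032) x1=(-0.6163, 0.4641, -0.8119) x2=(-1.7827, 1.6405, -0.9864)
step 26: x0=(-1.2234, 0.8186, -0.7733) x1=(-0.6010, 0.4590, -0.8444) x2=(-1.7941, 1.6502, -0.9498)
step 27: x0=(-1.2463, 0.7733, -0.7436) x1=(-0.5866, 0.4544, -0.8769) x2=(-1.8053, 1.6595, -0.9131)
step 28: x0=(-1.2682, 0.7278, -0.7142) x1=(-0.5734, 0.4504, -0.9092) x2=(-1.8163, 1.6686, -0.8764)
step 29: x0=(-1.2892, 0.6820, -0.6850) x1=(-0.5616, 0.4469, -0.9410) x2=(-1.8271, 1.6774, -0.8397)
step 30: x0=(-1.3092, 0.6359, -0.6563) x1=(-0.5510, 0.4438, -0.9725) x2=(-1.8378, 1.6860, -0.8029)
step 31: x0=(-1.3283, 0.5898, -0.6280) x1=(-0.5415, 0.4411, -1.0034) x2=(-1.8484, 1.6945, -0.7661)
step 32: x0=(-1.3468, 0.5436, -0.6000) x1=(-0.5328, 0.4384, -1.0340) x2=(-1.8590, 1.7028, -0.7293)
step 33: x0=(-1.3649, 0.4975, -0.5722) x1=(-0.5247, 0.4359, -1.0643) x2=(-1.8696, 1.7111, -0.6925)
step 34: x0=(-1.3825, 0.4513, -0.5448) x1=(-0.5171, 0.4334, -1.0943) x2=(-1.8801, 1.7192, -0.6556)
step 35: x0=(-1.3999, 0.4052, -0.5175) x1=(-0.5099, 0.4309, -1.1240) x2=(-1.8905, 1.7274, -0.6188)
step 36: x0=(-1.4171, 0.3592, -0.4903) x1=(-0.5029, 0.4284, -1.1536) x2=(-1.9010, 1.7354, -0.5820)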